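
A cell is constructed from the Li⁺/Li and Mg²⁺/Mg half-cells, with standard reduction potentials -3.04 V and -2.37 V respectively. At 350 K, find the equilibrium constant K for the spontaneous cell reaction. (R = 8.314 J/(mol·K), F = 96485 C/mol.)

E°_cell = -2.37 − (-3.04) = 0.67 V, with n = 2 electrons transferred.
At equilibrium E = 0, so the Nernst equation gives ln K = nFE°/RT = (2)(96485)(0.67)/((8.314)(350)) = 44.43.
K = e^44.43 = 2 × 10^19.

2 × 10^19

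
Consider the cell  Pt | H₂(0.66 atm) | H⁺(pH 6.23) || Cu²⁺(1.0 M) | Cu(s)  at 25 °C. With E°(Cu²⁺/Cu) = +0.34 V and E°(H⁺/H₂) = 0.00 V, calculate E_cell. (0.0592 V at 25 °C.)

0.70 V

The Cu²⁺/Cu couple is the cathode, so E°_cell = 0.34 V; n = 2.
[H⁺] = 10^(−6.23) = 5.9 × 10^-7 M, and Q = [H⁺]^2 / ([Cu²⁺]·P(H₂)) = 5.25 × 10^-13.
E = E° − (0.0592/2) log Q = 0.34 − (0.0592/2)(-12.280) = 0.703 V.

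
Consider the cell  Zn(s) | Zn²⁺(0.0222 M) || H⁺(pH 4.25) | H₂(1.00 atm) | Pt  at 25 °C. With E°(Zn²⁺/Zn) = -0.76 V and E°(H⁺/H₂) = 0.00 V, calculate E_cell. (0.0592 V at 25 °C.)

The hydrogen couple is the cathode, so E°_cell = 0.76 V; n = 2.
[H⁺] = 10^(−4.25) = 5.6 × 10^-5 M, and Q = [Zn²⁺]·P(H₂) / [H⁺]^2 = 7.02 × 10^6.
E = E° − (0.0592/2) log Q = 0.76 − (0.0592/2)(6.846) = 0.557 V.

0.56 V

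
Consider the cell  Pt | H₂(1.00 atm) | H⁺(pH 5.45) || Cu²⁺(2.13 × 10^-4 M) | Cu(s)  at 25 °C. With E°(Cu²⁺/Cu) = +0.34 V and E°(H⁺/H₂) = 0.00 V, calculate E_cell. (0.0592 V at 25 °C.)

The Cu²⁺/Cu couple is the cathode, so E°_cell = 0.34 V; n = 2.
[H⁺] = 10^(−5.45) = 3.5 × 10^-6 M, and Q = [H⁺]^2 / ([Cu²⁺]·P(H₂)) = 5.91 × 10^-8.
E = E° − (0.0592/2) log Q = 0.34 − (0.0592/2)(-7.228) = 0.554 V.

0.55 V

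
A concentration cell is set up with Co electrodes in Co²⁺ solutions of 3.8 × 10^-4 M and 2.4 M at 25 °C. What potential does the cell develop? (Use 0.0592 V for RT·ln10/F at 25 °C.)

0.11 V

Both half-cells are Co²⁺/Co, so E°_cell = 0. The concentrated side is the cathode; the cell reaction moves Co²⁺ from high to low concentration with n = 2.
Q = [Co²⁺]_dilute/[Co²⁺]_conc = 3.8 × 10^-4/2.4 = 1.58 × 10^-4.
E = 0 − (0.0592/2) log Q = −(0.0592/2)(-3.800) = 0.1125 V.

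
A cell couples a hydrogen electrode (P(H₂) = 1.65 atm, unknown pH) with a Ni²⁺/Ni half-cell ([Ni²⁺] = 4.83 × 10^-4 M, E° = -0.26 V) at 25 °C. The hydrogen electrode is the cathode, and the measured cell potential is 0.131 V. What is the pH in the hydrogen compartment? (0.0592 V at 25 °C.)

pH = 3.73

E°_cell = 0.26 V and n = 2.
log Q = n(E° − E)/0.0592 = 2×(0.26 − 0.131)/0.0592 = 4.358.
With Q = [Ni²⁺]·P(H₂) / [H⁺]^2, solving for [H⁺] gives log[H⁺] = -3.728, so pH = 3.73.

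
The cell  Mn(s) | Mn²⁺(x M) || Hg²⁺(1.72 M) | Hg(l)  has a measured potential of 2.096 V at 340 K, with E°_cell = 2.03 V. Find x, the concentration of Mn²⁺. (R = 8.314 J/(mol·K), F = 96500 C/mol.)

0.019 M

From the Nernst equation, ln Q = nF(E° − E)/RT = 2×96500×(2.03 − 2.096)/(8.314×340) = -4.506, so Q = 0.0110.
With Q = [Mn²⁺]/[Hg²⁺] and the known concentrations, [Mn²⁺] in the numerator gives [Mn²⁺] = 0.019 M.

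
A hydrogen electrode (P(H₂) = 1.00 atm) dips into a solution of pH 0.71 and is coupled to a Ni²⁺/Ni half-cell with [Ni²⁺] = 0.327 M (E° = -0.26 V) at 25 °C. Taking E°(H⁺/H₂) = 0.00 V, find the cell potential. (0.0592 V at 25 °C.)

0.23 V

The hydrogen couple is the cathode, so E°_cell = 0.26 V; n = 2.
[H⁺] = 10^(−0.71) = 0.19 M, and Q = [Ni²⁺]·P(H₂) / [H⁺]^2 = 8.60.
E = E° − (0.0592/2) log Q = 0.26 − (0.0592/2)(0.935) = 0.232 V.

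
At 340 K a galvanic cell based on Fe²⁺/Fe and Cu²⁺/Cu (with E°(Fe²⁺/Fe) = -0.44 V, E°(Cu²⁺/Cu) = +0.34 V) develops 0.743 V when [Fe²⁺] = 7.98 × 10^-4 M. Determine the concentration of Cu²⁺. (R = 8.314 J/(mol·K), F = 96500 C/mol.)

6.4 × 10^-5 M

From the Nernst equation, ln Q = nF(E° − E)/RT = 2×96500×(0.78 − 0.743)/(8.314×340) = 2.526, so Q = 12.5.
With Q = [Fe²⁺]/[Cu²⁺] and the known concentrations, [Cu²⁺] in the denominator gives [Cu²⁺] = 6.4 × 10^-5 M.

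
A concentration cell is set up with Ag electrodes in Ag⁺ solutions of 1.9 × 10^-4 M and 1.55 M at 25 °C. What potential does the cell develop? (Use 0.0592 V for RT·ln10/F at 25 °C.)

Both half-cells are Ag⁺/Ag, so E°_cell = 0. The concentrated side is the cathode; the cell reaction moves Ag⁺ from high to low concentration with n = 1.
Q = [Ag⁺]_dilute/[Ag⁺]_conc = 1.9 × 10^-4/1.55 = 1.23 × 10^-4.
E = 0 − (0.0592/1) log Q = −(0.0592/1)(-3.912) = 0.2316 V.

0.23 V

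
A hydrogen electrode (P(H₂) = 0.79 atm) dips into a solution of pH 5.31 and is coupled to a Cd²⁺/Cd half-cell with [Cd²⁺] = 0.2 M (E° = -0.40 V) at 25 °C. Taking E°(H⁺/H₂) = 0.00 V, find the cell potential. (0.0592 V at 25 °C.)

The hydrogen couple is the cathode, so E°_cell = 0.40 V; n = 2.
[H⁺] = 10^(−5.31) = 4.9 × 10^-6 M, and Q = [Cd²⁺]·P(H₂) / [H⁺]^2 = 6.59 × 10^9.
E = E° − (0.0592/2) log Q = 0.40 − (0.0592/2)(9.819) = 0.109 V.

0.11 V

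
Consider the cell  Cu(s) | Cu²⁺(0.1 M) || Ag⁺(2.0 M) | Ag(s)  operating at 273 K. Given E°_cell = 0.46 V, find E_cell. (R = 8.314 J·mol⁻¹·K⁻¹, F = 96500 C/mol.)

Balancing electrons gives n = 2; the reaction quotient is Q = [Cu²⁺]/[Ag⁺]^2 = 0.0250.
E = E° − (RT/nF) ln Q = 0.46 − (8.314×273)/(2×96500) × (-3.689) = 0.460 + 0.043 = 0.503 V.

0.503 V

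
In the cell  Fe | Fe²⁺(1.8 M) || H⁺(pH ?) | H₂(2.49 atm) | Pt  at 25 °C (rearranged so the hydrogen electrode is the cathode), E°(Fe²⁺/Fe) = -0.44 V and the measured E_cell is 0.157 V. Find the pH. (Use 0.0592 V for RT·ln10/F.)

pH = 4.45

E°_cell = 0.44 V and n = 2.
log Q = n(E° − E)/0.0592 = 2×(0.44 − 0.157)/0.0592 = 9.561.
With Q = [Fe²⁺]·P(H₂) / [H⁺]^2, solving for [H⁺] gives log[H⁺] = -4.455, so pH = 4.45.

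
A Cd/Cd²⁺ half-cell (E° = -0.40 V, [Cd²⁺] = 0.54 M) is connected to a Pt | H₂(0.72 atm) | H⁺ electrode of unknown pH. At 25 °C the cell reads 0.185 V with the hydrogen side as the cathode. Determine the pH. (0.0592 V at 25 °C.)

E°_cell = 0.40 V and n = 2.
log Q = n(E° − E)/0.0592 = 2×(0.40 − 0.185)/0.0592 = 7.264.
With Q = [Cd²⁺]·P(H₂) / [H⁺]^2, solving for [H⁺] gives log[H⁺] = -3.837, so pH = 3.84.

pH = 3.84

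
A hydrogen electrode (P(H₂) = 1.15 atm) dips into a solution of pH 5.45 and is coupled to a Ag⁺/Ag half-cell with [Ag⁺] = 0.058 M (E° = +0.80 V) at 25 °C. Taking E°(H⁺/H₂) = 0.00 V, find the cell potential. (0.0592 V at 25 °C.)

1.05 V

The Ag⁺/Ag couple is the cathode, so E°_cell = 0.80 V; n = 2.
[H⁺] = 10^(−5.45) = 3.5 × 10^-6 M, and Q = [H⁺]^2 / ([Ag⁺]^2·P(H₂)) = 3.25 × 10^-9.
E = E° − (0.0592/2) log Q = 0.80 − (0.0592/2)(-8.488) = 1.051 V.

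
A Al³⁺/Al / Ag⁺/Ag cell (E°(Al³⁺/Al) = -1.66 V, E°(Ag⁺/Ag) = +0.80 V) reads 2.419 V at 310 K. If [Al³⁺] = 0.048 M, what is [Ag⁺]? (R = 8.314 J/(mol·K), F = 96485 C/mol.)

From the Nernst equation, ln Q = nF(E° − E)/RT = 3×96485×(2.46 − 2.419)/(8.314×310) = 4.605, so Q = 99.9.
With Q = [Al³⁺]/[Ag⁺]^3 and the known concentrations, [Ag⁺]^3 in the denominator gives [Ag⁺] = 0.078 M.

0.078 M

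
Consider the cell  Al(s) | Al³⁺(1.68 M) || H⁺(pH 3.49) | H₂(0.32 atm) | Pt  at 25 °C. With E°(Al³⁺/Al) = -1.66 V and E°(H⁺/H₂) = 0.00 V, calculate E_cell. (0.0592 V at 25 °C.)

The hydrogen couple is the cathode, so E°_cell = 1.66 V; n = 6.
[H⁺] = 10^(−3.49) = 3.2 × 10^-4 M, and Q = [Al³⁺]^2·P(H₂)^3 / [H⁺]^6 = 8.06 × 10^19.
E = E° − (0.0592/6) log Q = 1.66 − (0.0592/6)(19.906) = 1.464 V.

1.46 V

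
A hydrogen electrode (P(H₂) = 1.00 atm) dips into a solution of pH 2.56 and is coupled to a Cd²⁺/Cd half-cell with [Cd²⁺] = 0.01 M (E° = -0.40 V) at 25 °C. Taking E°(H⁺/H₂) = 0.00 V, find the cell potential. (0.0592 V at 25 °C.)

The hydrogen couple is the cathode, so E°_cell = 0.40 V; n = 2.
[H⁺] = 10^(−2.56) = 0.0028 M, and Q = [Cd²⁺]·P(H₂) / [H⁺]^2 = 1320.
E = E° − (0.0592/2) log Q = 0.40 − (0.0592/2)(3.120) = 0.308 V.

0.31 V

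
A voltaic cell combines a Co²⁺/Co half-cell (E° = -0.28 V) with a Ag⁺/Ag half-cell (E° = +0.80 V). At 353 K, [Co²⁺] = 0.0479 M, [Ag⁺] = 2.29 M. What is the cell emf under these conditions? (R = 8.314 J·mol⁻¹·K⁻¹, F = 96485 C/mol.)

1.15 V

The Ag⁺/Ag couple has the higher reduction potential and acts as the cathode, so E°_cell = +0.80 − (-0.28) = 1.08 V.
Balancing electrons gives n = 2; the reaction quotient is Q = [Co²⁺]/[Ag⁺]^2 = 0.00913.
E = E° − (RT/nF) ln Q = 1.08 − (8.314×353)/(2×96485) × (-4.696) = 1.080 + 0.071 = 1.151 V.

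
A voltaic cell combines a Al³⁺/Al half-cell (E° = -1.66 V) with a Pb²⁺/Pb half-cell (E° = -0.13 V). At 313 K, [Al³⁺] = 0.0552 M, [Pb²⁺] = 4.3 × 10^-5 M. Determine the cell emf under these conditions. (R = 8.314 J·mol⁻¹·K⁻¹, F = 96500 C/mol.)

The Pb²⁺/Pb couple has the higher reduction potential and acts as the cathode, so E°_cell = -0.13 − (-1.66) = 1.53 V.
Balancing electrons gives n = 6; the reaction quotient is Q = [Al³⁺]^2/[Pb²⁺]^3 = 3.83 × 10^10.
E = E° − (RT/nF) ln Q = 1.53 − (8.314×313)/(6×96500) × (24.369) = 1.530 − 0.110 = 1.420 V.

1.42 V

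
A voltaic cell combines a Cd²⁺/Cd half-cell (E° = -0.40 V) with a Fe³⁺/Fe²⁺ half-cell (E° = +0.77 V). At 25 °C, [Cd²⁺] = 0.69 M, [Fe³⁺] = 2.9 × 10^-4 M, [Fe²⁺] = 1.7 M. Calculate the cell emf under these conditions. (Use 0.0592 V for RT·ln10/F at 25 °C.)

The Fe³⁺/Fe²⁺ couple has the higher reduction potential and acts as the cathode, so E°_cell = +0.77 − (-0.40) = 1.17 V.
Balancing electrons gives n = 2; the reaction quotient is Q = [Cd²⁺]·[Fe²⁺]^2/[Fe³⁺]^2 = 2.37 × 10^7.
At 25 °C, E = E° − (0.0592/n) log Q = 1.17 − (0.0592/2)(7.375) = 1.170 − 0.218 = 0.952 V.

0.952 V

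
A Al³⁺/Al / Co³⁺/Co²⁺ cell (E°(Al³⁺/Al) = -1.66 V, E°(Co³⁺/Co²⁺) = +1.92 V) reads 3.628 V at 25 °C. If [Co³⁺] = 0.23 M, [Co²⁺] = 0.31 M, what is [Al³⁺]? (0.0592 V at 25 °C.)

0.0015 M

From the Nernst equation, log Q = n(E° − E)/0.0592 = 3(3.58 − 3.628)/0.0592 = -2.432, so Q = 0.00369.
With Q = [Al³⁺]·[Co²⁺]^3/[Co³⁺]^3 and the known concentrations, [Al³⁺] in the numerator gives [Al³⁺] = 0.0015 M.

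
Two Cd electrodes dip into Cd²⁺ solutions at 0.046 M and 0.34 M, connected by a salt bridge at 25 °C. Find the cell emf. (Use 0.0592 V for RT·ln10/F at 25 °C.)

Both half-cells are Cd²⁺/Cd, so E°_cell = 0. The concentrated side is the cathode; the cell reaction moves Cd²⁺ from high to low concentration with n = 2.
Q = [Cd²⁺]_dilute/[Cd²⁺]_conc = 0.046/0.34 = 0.135.
E = 0 − (0.0592/2) log Q = −(0.0592/2)(-0.869) = 0.0257 V.

0.026 V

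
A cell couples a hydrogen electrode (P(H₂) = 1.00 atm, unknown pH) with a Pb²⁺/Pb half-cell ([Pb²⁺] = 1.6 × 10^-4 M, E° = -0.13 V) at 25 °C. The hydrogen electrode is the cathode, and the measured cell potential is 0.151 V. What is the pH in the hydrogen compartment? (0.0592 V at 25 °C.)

E°_cell = 0.13 V and n = 2.
log Q = n(E° − E)/0.0592 = 2×(0.13 − 0.151)/0.0592 = -0.709.
With Q = [Pb²⁺]·P(H₂) / [H⁺]^2, solving for [H⁺] gives log[H⁺] = -1.543, so pH = 1.54.

pH = 1.54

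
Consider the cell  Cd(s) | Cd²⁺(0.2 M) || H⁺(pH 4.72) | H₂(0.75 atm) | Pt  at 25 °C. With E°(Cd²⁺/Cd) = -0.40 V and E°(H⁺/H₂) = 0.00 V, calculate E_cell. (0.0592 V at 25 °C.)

The hydrogen couple is the cathode, so E°_cell = 0.40 V; n = 2.
[H⁺] = 10^(−4.72) = 1.9 × 10^-5 M, and Q = [Cd²⁺]·P(H₂) / [H⁺]^2 = 4.13 × 10^8.
E = E° − (0.0592/2) log Q = 0.40 − (0.0592/2)(8.616) = 0.145 V.

0.14 V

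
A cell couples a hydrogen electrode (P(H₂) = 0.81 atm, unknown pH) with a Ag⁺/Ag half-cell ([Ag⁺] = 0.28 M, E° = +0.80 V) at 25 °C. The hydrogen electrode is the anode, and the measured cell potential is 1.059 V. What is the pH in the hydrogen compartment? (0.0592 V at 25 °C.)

E°_cell = 0.80 V and n = 2.
log Q = n(E° − E)/0.0592 = 2×(0.80 − 1.059)/0.0592 = -8.750.
With Q = [H⁺]^2 / ([Ag⁺]^2·P(H₂)), solving for [H⁺] gives log[H⁺] = -4.974, so pH = 4.97.

pH = 4.97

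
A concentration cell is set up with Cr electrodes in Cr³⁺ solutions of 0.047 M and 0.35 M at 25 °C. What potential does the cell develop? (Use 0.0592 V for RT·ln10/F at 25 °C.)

Both half-cells are Cr³⁺/Cr, so E°_cell = 0. The concentrated side is the cathode; the cell reaction moves Cr³⁺ from high to low concentration with n = 3.
Q = [Cr³⁺]_dilute/[Cr³⁺]_conc = 0.047/0.35 = 0.134.
E = 0 − (0.0592/3) log Q = −(0.0592/3)(-0.872) = 0.0172 V.

0.017 V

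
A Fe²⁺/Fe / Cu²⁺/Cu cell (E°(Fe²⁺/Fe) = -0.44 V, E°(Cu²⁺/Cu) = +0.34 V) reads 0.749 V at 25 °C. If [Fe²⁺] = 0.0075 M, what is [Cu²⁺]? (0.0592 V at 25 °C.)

6.7 × 10^-4 M

From the Nernst equation, log Q = n(E° − E)/0.0592 = 2(0.78 − 0.749)/0.0592 = 1.047, so Q = 11.2.
With Q = [Fe²⁺]/[Cu²⁺] and the known concentrations, [Cu²⁺] in the denominator gives [Cu²⁺] = 6.7 × 10^-4 M.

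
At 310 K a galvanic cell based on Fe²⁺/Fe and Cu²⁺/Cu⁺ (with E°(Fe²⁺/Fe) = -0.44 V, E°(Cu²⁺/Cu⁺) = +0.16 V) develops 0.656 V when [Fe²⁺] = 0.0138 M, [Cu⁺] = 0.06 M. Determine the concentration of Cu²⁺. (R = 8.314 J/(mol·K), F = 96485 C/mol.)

0.057 M

From the Nernst equation, ln Q = nF(E° − E)/RT = 2×96485×(0.60 − 0.656)/(8.314×310) = -4.193, so Q = 0.0151.
With Q = [Fe²⁺]·[Cu⁺]^2/[Cu²⁺]^2 and the known concentrations, [Cu²⁺]^2 in the denominator gives [Cu²⁺] = 0.057 M.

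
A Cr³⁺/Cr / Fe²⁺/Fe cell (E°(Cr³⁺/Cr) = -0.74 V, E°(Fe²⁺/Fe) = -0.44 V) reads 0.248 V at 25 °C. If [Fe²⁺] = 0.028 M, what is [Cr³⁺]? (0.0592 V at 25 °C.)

2.0 M

From the Nernst equation, log Q = n(E° − E)/0.0592 = 6(0.30 − 0.248)/0.0592 = 5.270, so Q = 1.86 × 10^5.
With Q = [Cr³⁺]^2/[Fe²⁺]^3 and the known concentrations, [Cr³⁺]^2 in the numerator gives [Cr³⁺] = 2.0 M.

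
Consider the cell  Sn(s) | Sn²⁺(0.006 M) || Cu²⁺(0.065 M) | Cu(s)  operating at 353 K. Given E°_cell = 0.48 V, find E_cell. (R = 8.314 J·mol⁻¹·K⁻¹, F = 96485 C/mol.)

Balancing electrons gives n = 2; the reaction quotient is Q = [Sn²⁺]/[Cu²⁺] = 0.0923.
E = E° − (RT/nF) ln Q = 0.48 − (8.314×353)/(2×96485) × (-2.383) = 0.480 + 0.036 = 0.516 V.

0.516 V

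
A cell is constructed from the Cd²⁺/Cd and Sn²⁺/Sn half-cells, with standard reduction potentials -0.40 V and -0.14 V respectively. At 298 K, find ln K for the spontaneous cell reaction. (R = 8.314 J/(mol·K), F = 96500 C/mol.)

E°_cell = -0.14 − (-0.40) = 0.26 V, with n = 2 electrons transferred.
At equilibrium E = 0, so the Nernst equation gives ln K = nFE°/RT = (2)(96500)(0.26)/((8.314)(298)) = 20.25.

ln K = 20.3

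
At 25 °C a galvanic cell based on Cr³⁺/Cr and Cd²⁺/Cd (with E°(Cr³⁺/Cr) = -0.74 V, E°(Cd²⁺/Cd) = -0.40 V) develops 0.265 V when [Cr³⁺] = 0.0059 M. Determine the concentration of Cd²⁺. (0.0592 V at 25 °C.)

From the Nernst equation, log Q = n(E° − E)/0.0592 = 6(0.34 − 0.265)/0.0592 = 7.601, so Q = 3.99 × 10^7.
With Q = [Cr³⁺]^2/[Cd²⁺]^3 and the known concentrations, [Cd²⁺]^3 in the denominator gives [Cd²⁺] = 9.6 × 10^-5 M.

9.6 × 10^-5 M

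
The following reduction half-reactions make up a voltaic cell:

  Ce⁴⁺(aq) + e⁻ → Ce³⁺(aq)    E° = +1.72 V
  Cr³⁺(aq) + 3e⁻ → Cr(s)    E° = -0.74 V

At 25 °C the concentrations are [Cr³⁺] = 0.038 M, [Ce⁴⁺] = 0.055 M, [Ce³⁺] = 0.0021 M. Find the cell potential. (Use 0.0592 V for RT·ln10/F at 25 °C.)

2.57 V

The Ce⁴⁺/Ce³⁺ couple has the higher reduction potential and acts as the cathode, so E°_cell = +1.72 − (-0.74) = 2.46 V.
Balancing electrons gives n = 3; the reaction quotient is Q = [Cr³⁺]·[Ce³⁺]^3/[Ce⁴⁺]^3 = 2.12 × 10^-6.
At 25 °C, E = E° − (0.0592/n) log Q = 2.46 − (0.0592/3)(-5.675) = 2.460 + 0.112 = 2.572 V.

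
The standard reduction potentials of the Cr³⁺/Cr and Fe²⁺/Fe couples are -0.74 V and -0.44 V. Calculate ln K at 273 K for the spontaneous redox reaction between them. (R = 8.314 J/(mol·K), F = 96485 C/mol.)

E°_cell = -0.44 − (-0.74) = 0.30 V, with n = 6 electrons transferred.
At equilibrium E = 0, so the Nernst equation gives ln K = nFE°/RT = (6)(96485)(0.30)/((8.314)(273)) = 76.52.

ln K = 76.5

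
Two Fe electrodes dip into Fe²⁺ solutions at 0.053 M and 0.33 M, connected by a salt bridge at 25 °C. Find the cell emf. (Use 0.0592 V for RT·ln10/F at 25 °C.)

0.024 V

Both half-cells are Fe²⁺/Fe, so E°_cell = 0. The concentrated side is the cathode; the cell reaction moves Fe²⁺ from high to low concentration with n = 2.
Q = [Fe²⁺]_dilute/[Fe²⁺]_conc = 0.053/0.33 = 0.161.
E = 0 − (0.0592/2) log Q = −(0.0592/2)(-0.794) = 0.0235 V.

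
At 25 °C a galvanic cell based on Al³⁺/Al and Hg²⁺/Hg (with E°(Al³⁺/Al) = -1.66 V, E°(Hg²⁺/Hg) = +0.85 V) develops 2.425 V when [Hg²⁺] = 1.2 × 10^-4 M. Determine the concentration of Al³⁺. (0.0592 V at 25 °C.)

0.027 M

From the Nernst equation, log Q = n(E° − E)/0.0592 = 6(2.51 − 2.425)/0.0592 = 8.615, so Q = 4.12 × 10^8.
With Q = [Al³⁺]^2/[Hg²⁺]^3 and the known concentrations, [Al³⁺]^2 in the numerator gives [Al³⁺] = 0.027 M.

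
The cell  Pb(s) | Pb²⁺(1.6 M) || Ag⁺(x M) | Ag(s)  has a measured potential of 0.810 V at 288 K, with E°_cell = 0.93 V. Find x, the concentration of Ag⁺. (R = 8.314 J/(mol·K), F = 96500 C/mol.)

0.01 M

From the Nernst equation, ln Q = nF(E° − E)/RT = 2×96500×(0.93 − 0.810)/(8.314×288) = 9.672, so Q = 1.59 × 10^4.
With Q = [Pb²⁺]/[Ag⁺]^2 and the known concentrations, [Ag⁺]^2 in the denominator gives [Ag⁺] = 0.01 M.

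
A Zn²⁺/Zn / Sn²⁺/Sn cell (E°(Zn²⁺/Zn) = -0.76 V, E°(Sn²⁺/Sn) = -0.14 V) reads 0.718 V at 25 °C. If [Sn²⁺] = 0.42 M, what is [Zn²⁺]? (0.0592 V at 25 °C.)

2.1 × 10^-4 M

From the Nernst equation, log Q = n(E° − E)/0.0592 = 2(0.62 − 0.718)/0.0592 = -3.311, so Q = 4.89 × 10^-4.
With Q = [Zn²⁺]/[Sn²⁺] and the known concentrations, [Zn²⁺] in the numerator gives [Zn²⁺] = 2.1 × 10^-4 M.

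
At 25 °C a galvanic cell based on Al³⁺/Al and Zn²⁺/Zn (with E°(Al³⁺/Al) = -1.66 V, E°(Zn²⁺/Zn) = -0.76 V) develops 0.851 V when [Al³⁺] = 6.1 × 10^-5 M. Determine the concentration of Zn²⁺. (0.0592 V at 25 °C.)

3.4 × 10^-5 M

From the Nernst equation, log Q = n(E° − E)/0.0592 = 6(0.90 − 0.851)/0.0592 = 4.966, so Q = 9.25 × 10^4.
With Q = [Al³⁺]^2/[Zn²⁺]^3 and the known concentrations, [Zn²⁺]^3 in the denominator gives [Zn²⁺] = 3.4 × 10^-5 M.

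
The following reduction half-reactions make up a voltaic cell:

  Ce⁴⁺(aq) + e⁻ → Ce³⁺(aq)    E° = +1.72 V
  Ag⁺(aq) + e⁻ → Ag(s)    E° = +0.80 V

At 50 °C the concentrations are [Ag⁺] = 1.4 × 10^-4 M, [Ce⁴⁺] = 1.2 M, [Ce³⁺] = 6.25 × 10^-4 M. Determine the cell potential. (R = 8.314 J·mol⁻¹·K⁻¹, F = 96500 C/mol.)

The Ce⁴⁺/Ce³⁺ couple has the higher reduction potential and acts as the cathode, so E°_cell = +1.72 − (+0.80) = 0.92 V.
Balancing electrons gives n = 1; the reaction quotient is Q = [Ag⁺]·[Ce³⁺]/[Ce⁴⁺] = 7.29 × 10^-8.
E = E° − (RT/nF) ln Q = 0.92 − (8.314×323)/(1×96500) × (-16.434) = 0.920 + 0.457 = 1.377 V.

1.38 V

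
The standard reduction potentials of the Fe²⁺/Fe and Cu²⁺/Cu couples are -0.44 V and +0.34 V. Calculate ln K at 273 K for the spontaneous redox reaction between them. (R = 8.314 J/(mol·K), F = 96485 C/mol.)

E°_cell = +0.34 − (-0.44) = 0.78 V, with n = 2 electrons transferred.
At equilibrium E = 0, so the Nernst equation gives ln K = nFE°/RT = (2)(96485)(0.78)/((8.314)(273)) = 66.31.

ln K = 66.3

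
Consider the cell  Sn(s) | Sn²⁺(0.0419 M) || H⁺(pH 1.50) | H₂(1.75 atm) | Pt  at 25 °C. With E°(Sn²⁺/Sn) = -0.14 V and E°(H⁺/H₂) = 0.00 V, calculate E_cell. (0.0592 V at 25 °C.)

The hydrogen couple is the cathode, so E°_cell = 0.14 V; n = 2.
[H⁺] = 10^(−1.50) = 0.032 M, and Q = [Sn²⁺]·P(H₂) / [H⁺]^2 = 73.3.
E = E° − (0.0592/2) log Q = 0.14 − (0.0592/2)(1.865) = 0.085 V.

0.085 V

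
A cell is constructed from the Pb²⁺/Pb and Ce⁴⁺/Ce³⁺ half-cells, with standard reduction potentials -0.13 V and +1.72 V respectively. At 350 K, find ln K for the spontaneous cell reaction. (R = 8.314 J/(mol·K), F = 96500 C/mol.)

E°_cell = +1.72 − (-0.13) = 1.85 V, with n = 2 electrons transferred.
At equilibrium E = 0, so the Nernst equation gives ln K = nFE°/RT = (2)(96500)(1.85)/((8.314)(350)) = 122.70.

ln K = 122.7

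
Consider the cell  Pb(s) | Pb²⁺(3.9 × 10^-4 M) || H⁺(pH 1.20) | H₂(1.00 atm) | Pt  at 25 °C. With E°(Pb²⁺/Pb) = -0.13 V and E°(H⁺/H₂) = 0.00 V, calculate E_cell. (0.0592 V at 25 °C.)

The hydrogen couple is the cathode, so E°_cell = 0.13 V; n = 2.
[H⁺] = 10^(−1.20) = 0.063 M, and Q = [Pb²⁺]·P(H₂) / [H⁺]^2 = 0.0980.
E = E° − (0.0592/2) log Q = 0.13 − (0.0592/2)(-1.009) = 0.160 V.

0.16 V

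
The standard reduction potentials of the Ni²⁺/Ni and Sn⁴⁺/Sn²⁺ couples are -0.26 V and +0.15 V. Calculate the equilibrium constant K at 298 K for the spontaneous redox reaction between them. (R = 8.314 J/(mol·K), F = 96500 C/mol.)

E°_cell = +0.15 − (-0.26) = 0.41 V, with n = 2 electrons transferred.
At equilibrium E = 0, so the Nernst equation gives ln K = nFE°/RT = (2)(96500)(0.41)/((8.314)(298)) = 31.94.
K = e^31.94 = 7.4 × 10^13.

7.4 × 10^13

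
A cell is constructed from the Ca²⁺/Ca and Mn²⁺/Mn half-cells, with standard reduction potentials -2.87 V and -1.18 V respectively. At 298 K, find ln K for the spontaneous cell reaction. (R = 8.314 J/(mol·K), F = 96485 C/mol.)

E°_cell = -1.18 − (-2.87) = 1.69 V, with n = 2 electrons transferred.
At equilibrium E = 0, so the Nernst equation gives ln K = nFE°/RT = (2)(96485)(1.69)/((8.314)(298)) = 131.63.

ln K = 131.6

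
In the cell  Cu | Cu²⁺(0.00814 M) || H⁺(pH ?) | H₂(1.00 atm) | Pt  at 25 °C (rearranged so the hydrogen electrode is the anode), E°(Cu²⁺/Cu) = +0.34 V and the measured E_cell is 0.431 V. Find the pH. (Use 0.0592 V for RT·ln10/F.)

pH = 2.58

E°_cell = 0.34 V and n = 2.
log Q = n(E° − E)/0.0592 = 2×(0.34 − 0.431)/0.0592 = -3.074.
With Q = [H⁺]^2 / ([Cu²⁺]·P(H₂)), solving for [H⁺] gives log[H⁺] = -2.582, so pH = 2.58.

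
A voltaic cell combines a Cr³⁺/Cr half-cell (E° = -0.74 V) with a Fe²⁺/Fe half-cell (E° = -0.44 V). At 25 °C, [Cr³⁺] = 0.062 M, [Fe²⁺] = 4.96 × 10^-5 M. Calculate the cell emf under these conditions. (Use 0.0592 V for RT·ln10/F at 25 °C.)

The Fe²⁺/Fe couple has the higher reduction potential and acts as the cathode, so E°_cell = -0.44 − (-0.74) = 0.30 V.
Balancing electrons gives n = 6; the reaction quotient is Q = [Cr³⁺]^2/[Fe²⁺]^3 = 3.15 × 10^10.
At 25 °C, E = E° − (0.0592/n) log Q = 0.30 − (0.0592/6)(10.498) = 0.300 − 0.104 = 0.196 V.

0.196 V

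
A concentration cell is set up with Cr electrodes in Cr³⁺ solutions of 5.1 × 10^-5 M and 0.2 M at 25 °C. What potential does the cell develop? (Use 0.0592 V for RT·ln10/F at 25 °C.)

Both half-cells are Cr³⁺/Cr, so E°_cell = 0. The concentrated side is the cathode; the cell reaction moves Cr³⁺ from high to low concentration with n = 3.
Q = [Cr³⁺]_dilute/[Cr³⁺]_conc = 5.1 × 10^-5/0.2 = 2.55 × 10^-4.
E = 0 − (0.0592/3) log Q = −(0.0592/3)(-3.593) = 0.0709 V.

0.071 V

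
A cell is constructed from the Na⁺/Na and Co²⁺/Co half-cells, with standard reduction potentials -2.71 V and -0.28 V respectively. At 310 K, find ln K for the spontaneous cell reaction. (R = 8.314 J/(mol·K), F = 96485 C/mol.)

E°_cell = -0.28 − (-2.71) = 2.43 V, with n = 2 electrons transferred.
At equilibrium E = 0, so the Nernst equation gives ln K = nFE°/RT = (2)(96485)(2.43)/((8.314)(310)) = 181.94.

ln K = 181.9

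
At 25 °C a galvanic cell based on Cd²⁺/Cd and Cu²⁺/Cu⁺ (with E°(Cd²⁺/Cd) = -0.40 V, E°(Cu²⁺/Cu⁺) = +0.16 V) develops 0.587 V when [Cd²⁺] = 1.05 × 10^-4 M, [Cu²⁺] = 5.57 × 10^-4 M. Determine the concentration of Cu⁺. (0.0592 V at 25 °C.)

From the Nernst equation, log Q = n(E° − E)/0.0592 = 2(0.56 − 0.587)/0.0592 = -0.912, so Q = 0.122.
With Q = [Cd²⁺]·[Cu⁺]^2/[Cu²⁺]^2 and the known concentrations, [Cu⁺]^2 in the numerator gives [Cu⁺] = 0.019 M.

0.019 M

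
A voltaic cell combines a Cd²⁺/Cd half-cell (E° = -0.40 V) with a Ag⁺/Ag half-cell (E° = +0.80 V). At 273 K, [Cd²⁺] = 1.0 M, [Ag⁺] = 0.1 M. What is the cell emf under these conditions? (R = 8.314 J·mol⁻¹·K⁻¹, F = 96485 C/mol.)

1.15 V

The Ag⁺/Ag couple has the higher reduction potential and acts as the cathode, so E°_cell = +0.80 − (-0.40) = 1.20 V.
Balancing electrons gives n = 2; the reaction quotient is Q = [Cd²⁺]/[Ag⁺]^2 = 100.
E = E° − (RT/nF) ln Q = 1.20 − (8.314×273)/(2×96485) × (4.605) = 1.200 − 0.054 = 1.146 V.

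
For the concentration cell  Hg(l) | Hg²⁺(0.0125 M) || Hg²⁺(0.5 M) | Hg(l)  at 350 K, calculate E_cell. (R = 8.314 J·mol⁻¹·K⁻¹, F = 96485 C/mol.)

0.056 V

Both half-cells are Hg²⁺/Hg, so E°_cell = 0. The concentrated side is the cathode; the cell reaction moves Hg²⁺ from high to low concentration with n = 2.
Q = [Hg²⁺]_dilute/[Hg²⁺]_conc = 0.0125/0.5 = 0.0250.
E = 0 − (RT/nF) ln Q = −((8.314×350)/(2×96485))(-3.689) = 0.0556 V.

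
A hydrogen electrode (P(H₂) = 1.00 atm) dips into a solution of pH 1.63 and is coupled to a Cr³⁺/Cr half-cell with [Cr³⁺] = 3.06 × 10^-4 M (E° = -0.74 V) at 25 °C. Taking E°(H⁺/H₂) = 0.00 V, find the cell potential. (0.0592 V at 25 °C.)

The hydrogen couple is the cathode, so E°_cell = 0.74 V; n = 6.
[H⁺] = 10^(−1.63) = 0.023 M, and Q = [Cr³⁺]^2·P(H₂)^3 / [H⁺]^6 = 564.
E = E° − (0.0592/6) log Q = 0.74 − (0.0592/6)(2.751) = 0.713 V.

0.71 V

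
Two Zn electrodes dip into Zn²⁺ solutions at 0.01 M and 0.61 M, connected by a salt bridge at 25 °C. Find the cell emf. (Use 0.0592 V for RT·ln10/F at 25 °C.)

Both half-cells are Zn²⁺/Zn, so E°_cell = 0. The concentrated side is the cathode; the cell reaction moves Zn²⁺ from high to low concentration with n = 2.
Q = [Zn²⁺]_dilute/[Zn²⁺]_conc = 0.01/0.61 = 0.0164.
E = 0 − (0.0592/2) log Q = −(0.0592/2)(-1.785) = 0.0528 V.

0.053 V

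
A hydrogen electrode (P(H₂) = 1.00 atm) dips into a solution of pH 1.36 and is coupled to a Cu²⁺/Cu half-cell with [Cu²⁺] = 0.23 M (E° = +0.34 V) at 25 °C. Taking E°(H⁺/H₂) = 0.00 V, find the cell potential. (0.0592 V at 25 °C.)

The Cu²⁺/Cu couple is the cathode, so E°_cell = 0.34 V; n = 2.
[H⁺] = 10^(−1.36) = 0.044 M, and Q = [H⁺]^2 / ([Cu²⁺]·P(H₂)) = 0.00828.
E = E° − (0.0592/2) log Q = 0.34 − (0.0592/2)(-2.082) = 0.402 V.

0.40 V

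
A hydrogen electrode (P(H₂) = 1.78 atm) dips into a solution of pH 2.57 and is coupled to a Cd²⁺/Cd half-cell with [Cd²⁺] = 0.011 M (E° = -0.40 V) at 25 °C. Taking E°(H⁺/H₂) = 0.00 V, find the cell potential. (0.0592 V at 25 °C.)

The hydrogen couple is the cathode, so E°_cell = 0.40 V; n = 2.
[H⁺] = 10^(−2.57) = 0.0027 M, and Q = [Cd²⁺]·P(H₂) / [H⁺]^2 = 2700.
E = E° − (0.0592/2) log Q = 0.40 − (0.0592/2)(3.432) = 0.298 V.

0.30 V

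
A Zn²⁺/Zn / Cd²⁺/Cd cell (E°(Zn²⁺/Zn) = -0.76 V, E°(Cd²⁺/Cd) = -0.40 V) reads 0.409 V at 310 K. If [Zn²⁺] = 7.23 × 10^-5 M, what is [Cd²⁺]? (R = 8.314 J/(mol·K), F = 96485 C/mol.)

0.0028 M

From the Nernst equation, ln Q = nF(E° − E)/RT = 2×96485×(0.36 − 0.409)/(8.314×310) = -3.669, so Q = 0.0255.
With Q = [Zn²⁺]/[Cd²⁺] and the known concentrations, [Cd²⁺] in the denominator gives [Cd²⁺] = 0.0028 M.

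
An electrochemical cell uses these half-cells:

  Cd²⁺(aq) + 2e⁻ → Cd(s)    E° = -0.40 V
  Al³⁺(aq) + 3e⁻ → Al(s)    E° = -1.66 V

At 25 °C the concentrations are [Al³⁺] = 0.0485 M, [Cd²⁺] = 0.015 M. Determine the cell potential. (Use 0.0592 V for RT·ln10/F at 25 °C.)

The Cd²⁺/Cd couple has the higher reduction potential and acts as the cathode, so E°_cell = -0.40 − (-1.66) = 1.26 V.
Balancing electrons gives n = 6; the reaction quotient is Q = [Al³⁺]^2/[Cd²⁺]^3 = 697.
At 25 °C, E = E° − (0.0592/n) log Q = 1.26 − (0.0592/6)(2.843) = 1.260 − 0.028 = 1.232 V.

1.23 V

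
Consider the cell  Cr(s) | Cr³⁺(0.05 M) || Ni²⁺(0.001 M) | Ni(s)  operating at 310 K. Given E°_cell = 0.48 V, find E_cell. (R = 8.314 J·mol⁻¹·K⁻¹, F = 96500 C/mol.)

0.414 V

Balancing electrons gives n = 6; the reaction quotient is Q = [Cr³⁺]^2/[Ni²⁺]^3 = 2.5 × 10^6.
E = E° − (RT/nF) ln Q = 0.48 − (8.314×310)/(6×96500) × (14.732) = 0.480 − 0.066 = 0.414 V.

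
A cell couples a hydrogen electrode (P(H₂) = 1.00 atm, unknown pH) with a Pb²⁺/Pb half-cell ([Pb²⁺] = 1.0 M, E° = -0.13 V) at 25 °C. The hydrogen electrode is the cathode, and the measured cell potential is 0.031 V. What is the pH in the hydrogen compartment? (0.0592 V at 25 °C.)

pH = 1.67

E°_cell = 0.13 V and n = 2.
log Q = n(E° − E)/0.0592 = 2×(0.13 − 0.031)/0.0592 = 3.345.
With Q = [Pb²⁺]·P(H₂) / [H⁺]^2, solving for [H⁺] gives log[H⁺] = -1.672, so pH = 1.67.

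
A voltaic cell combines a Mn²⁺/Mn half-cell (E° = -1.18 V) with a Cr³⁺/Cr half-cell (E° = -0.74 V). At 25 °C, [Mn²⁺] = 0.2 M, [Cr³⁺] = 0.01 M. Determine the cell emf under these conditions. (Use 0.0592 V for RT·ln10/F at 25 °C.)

The Cr³⁺/Cr couple has the higher reduction potential and acts as the cathode, so E°_cell = -0.74 − (-1.18) = 0.44 V.
Balancing electrons gives n = 6; the reaction quotient is Q = [Mn²⁺]^3/[Cr³⁺]^2 = 80.0.
At 25 °C, E = E° − (0.0592/n) log Q = 0.44 − (0.0592/6)(1.903) = 0.440 − 0.019 = 0.421 V.

0.421 V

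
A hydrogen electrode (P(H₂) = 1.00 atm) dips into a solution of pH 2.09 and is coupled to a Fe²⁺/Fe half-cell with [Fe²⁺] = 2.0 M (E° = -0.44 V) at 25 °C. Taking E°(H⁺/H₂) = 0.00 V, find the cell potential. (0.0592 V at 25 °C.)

The hydrogen couple is the cathode, so E°_cell = 0.44 V; n = 2.
[H⁺] = 10^(−2.09) = 0.0081 M, and Q = [Fe²⁺]·P(H₂) / [H⁺]^2 = 3.03 × 10^4.
E = E° − (0.0592/2) log Q = 0.44 − (0.0592/2)(4.481) = 0.307 V.

0.31 V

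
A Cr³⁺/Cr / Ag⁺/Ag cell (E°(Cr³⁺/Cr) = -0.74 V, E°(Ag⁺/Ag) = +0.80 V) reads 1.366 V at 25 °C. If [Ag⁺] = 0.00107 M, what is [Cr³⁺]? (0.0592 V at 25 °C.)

From the Nernst equation, log Q = n(E° − E)/0.0592 = 3(1.54 − 1.366)/0.0592 = 8.818, so Q = 6.57 × 10^8.
With Q = [Cr³⁺]/[Ag⁺]^3 and the known concentrations, [Cr³⁺] in the numerator gives [Cr³⁺] = 0.8 M.

0.8 M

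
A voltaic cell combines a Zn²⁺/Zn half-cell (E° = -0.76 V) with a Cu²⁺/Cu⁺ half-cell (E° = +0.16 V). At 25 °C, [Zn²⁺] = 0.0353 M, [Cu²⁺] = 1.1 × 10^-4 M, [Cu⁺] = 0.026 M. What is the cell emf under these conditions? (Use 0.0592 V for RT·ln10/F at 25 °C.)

The Cu²⁺/Cu⁺ couple has the higher reduction potential and acts as the cathode, so E°_cell = +0.16 − (-0.76) = 0.92 V.
Balancing electrons gives n = 2; the reaction quotient is Q = [Zn²⁺]·[Cu⁺]^2/[Cu²⁺]^2 = 1970.
At 25 °C, E = E° − (0.0592/n) log Q = 0.92 − (0.0592/2)(3.295) = 0.920 − 0.098 = 0.822 V.

0.822 V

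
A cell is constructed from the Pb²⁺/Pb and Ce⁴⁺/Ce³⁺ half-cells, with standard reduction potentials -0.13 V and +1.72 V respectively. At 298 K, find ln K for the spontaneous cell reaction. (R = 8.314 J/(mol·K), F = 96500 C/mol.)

ln K = 144.1

E°_cell = +1.72 − (-0.13) = 1.85 V, with n = 2 electrons transferred.
At equilibrium E = 0, so the Nernst equation gives ln K = nFE°/RT = (2)(96500)(1.85)/((8.314)(298)) = 144.11.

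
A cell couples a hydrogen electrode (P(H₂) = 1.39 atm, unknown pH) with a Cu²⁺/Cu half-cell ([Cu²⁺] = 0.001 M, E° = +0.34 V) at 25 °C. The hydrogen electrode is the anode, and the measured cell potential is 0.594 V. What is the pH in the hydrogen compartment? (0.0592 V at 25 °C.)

pH = 5.72

E°_cell = 0.34 V and n = 2.
log Q = n(E° − E)/0.0592 = 2×(0.34 − 0.594)/0.0592 = -8.581.
With Q = [H⁺]^2 / ([Cu²⁺]·P(H₂)), solving for [H⁺] gives log[H⁺] = -5.719, so pH = 5.72.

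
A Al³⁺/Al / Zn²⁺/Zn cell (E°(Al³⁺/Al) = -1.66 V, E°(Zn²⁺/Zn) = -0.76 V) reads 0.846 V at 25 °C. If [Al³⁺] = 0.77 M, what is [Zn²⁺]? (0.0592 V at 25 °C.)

0.013 M

From the Nernst equation, log Q = n(E° − E)/0.0592 = 6(0.90 − 0.846)/0.0592 = 5.473, so Q = 2.97 × 10^5.
With Q = [Al³⁺]^2/[Zn²⁺]^3 and the known concentrations, [Zn²⁺]^3 in the denominator gives [Zn²⁺] = 0.013 M.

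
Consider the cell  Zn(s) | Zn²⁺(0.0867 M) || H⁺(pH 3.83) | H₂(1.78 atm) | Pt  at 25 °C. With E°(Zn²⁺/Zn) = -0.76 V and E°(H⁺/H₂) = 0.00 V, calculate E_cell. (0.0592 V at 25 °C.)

The hydrogen couple is the cathode, so E°_cell = 0.76 V; n = 2.
[H⁺] = 10^(−3.83) = 1.5 × 10^-4 M, and Q = [Zn²⁺]·P(H₂) / [H⁺]^2 = 7.05 × 10^6.
E = E° − (0.0592/2) log Q = 0.76 − (0.0592/2)(6.848) = 0.557 V.

0.56 V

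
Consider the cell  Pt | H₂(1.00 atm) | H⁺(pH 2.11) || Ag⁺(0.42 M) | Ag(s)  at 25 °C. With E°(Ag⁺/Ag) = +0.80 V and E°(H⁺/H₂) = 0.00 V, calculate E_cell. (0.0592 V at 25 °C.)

The Ag⁺/Ag couple is the cathode, so E°_cell = 0.80 V; n = 2.
[H⁺] = 10^(−2.11) = 0.0078 M, and Q = [H⁺]^2 / ([Ag⁺]^2·P(H₂)) = 3.42 × 10^-4.
E = E° − (0.0592/2) log Q = 0.80 − (0.0592/2)(-3.466) = 0.903 V.

0.90 V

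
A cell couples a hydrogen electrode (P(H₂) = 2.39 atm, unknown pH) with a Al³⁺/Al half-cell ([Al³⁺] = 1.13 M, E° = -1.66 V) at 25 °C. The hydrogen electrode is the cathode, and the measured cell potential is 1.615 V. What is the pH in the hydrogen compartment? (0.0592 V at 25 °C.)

pH = 0.55

E°_cell = 1.66 V and n = 6.
log Q = n(E° − E)/0.0592 = 6×(1.66 − 1.615)/0.0592 = 4.561.
With Q = [Al³⁺]^2·P(H₂)^3 / [H⁺]^6, solving for [H⁺] gives log[H⁺] = -0.553, so pH = 0.55.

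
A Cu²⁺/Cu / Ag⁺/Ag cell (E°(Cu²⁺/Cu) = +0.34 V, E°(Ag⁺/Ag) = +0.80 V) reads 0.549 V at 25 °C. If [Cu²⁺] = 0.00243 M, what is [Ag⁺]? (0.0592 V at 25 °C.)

From the Nernst equation, log Q = n(E° − E)/0.0592 = 2(0.46 − 0.549)/0.0592 = -3.007, so Q = 9.85 × 10^-4.
With Q = [Cu²⁺]/[Ag⁺]^2 and the known concentrations, [Ag⁺]^2 in the denominator gives [Ag⁺] = 1.6 M.

1.6 M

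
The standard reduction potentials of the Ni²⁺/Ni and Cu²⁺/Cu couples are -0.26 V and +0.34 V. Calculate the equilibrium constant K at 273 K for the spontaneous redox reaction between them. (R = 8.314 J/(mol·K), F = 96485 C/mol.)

E°_cell = +0.34 − (-0.26) = 0.60 V, with n = 2 electrons transferred.
At equilibrium E = 0, so the Nernst equation gives ln K = nFE°/RT = (2)(96485)(0.60)/((8.314)(273)) = 51.01.
K = e^51.01 = 1.4 × 10^22.

1.4 × 10^22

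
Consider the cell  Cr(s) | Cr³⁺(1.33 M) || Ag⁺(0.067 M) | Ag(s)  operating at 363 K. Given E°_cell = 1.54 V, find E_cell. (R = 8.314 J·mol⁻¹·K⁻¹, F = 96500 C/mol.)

1.45 V

Balancing electrons gives n = 3; the reaction quotient is Q = [Cr³⁺]/[Ag⁺]^3 = 4420.
E = E° − (RT/nF) ln Q = 1.54 − (8.314×363)/(3×96500) × (8.394) = 1.540 − 0.088 = 1.452 V.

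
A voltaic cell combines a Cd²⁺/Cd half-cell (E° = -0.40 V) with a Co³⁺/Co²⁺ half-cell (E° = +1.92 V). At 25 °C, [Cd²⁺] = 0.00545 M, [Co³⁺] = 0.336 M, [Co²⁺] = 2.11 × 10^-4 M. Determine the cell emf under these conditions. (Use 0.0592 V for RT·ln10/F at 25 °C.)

2.58 V

The Co³⁺/Co²⁺ couple has the higher reduction potential and acts as the cathode, so E°_cell = +1.92 − (-0.40) = 2.32 V.
Balancing electrons gives n = 2; the reaction quotient is Q = [Cd²⁺]·[Co²⁺]^2/[Co³⁺]^2 = 2.15 × 10^-9.
At 25 °C, E = E° − (0.0592/n) log Q = 2.32 − (0.0592/2)(-8.668) = 2.320 + 0.257 = 2.577 V.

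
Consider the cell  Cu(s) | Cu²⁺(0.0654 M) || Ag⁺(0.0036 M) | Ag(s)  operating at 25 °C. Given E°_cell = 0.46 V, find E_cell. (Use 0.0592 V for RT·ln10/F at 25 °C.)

0.350 V

Balancing electrons gives n = 2; the reaction quotient is Q = [Cu²⁺]/[Ag⁺]^2 = 5050.
At 25 °C, E = E° − (0.0592/n) log Q = 0.46 − (0.0592/2)(3.703) = 0.460 − 0.110 = 0.350 V.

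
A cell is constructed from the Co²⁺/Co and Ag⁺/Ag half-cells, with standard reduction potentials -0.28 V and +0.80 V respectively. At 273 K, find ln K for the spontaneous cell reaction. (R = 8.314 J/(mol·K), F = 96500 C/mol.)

ln K = 91.8

E°_cell = +0.80 − (-0.28) = 1.08 V, with n = 2 electrons transferred.
At equilibrium E = 0, so the Nernst equation gives ln K = nFE°/RT = (2)(96500)(1.08)/((8.314)(273)) = 91.84.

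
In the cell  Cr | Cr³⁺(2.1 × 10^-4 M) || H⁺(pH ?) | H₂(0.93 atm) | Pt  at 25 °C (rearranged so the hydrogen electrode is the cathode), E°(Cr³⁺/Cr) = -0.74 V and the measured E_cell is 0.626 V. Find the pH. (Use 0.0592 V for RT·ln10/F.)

pH = 3.17

E°_cell = 0.74 V and n = 6.
log Q = n(E° − E)/0.0592 = 6×(0.74 − 0.626)/0.0592 = 11.554.
With Q = [Cr³⁺]^2·P(H₂)^3 / [H⁺]^6, solving for [H⁺] gives log[H⁺] = -3.167, so pH = 3.17.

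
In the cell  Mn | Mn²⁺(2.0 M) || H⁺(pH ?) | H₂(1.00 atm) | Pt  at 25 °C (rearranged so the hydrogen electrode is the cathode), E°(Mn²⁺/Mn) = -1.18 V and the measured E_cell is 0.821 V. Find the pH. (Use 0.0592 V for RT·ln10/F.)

pH = 5.91

E°_cell = 1.18 V and n = 2.
log Q = n(E° − E)/0.0592 = 2×(1.18 − 0.821)/0.0592 = 12.128.
With Q = [Mn²⁺]·P(H₂) / [H⁺]^2, solving for [H⁺] gives log[H⁺] = -5.914, so pH = 5.91.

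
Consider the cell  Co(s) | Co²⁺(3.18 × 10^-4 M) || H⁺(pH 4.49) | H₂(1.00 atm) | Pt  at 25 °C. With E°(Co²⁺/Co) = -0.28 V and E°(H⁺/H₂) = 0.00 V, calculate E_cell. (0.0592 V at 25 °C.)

0.12 V

The hydrogen couple is the cathode, so E°_cell = 0.28 V; n = 2.
[H⁺] = 10^(−4.49) = 3.2 × 10^-5 M, and Q = [Co²⁺]·P(H₂) / [H⁺]^2 = 3.04 × 10^5.
E = E° − (0.0592/2) log Q = 0.28 − (0.0592/2)(5.482) = 0.118 V.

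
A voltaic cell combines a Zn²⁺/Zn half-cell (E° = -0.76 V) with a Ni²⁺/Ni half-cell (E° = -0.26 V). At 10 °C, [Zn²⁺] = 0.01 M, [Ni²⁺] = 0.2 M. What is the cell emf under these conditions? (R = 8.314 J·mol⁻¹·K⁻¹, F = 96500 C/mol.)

0.537 V

The Ni²⁺/Ni couple has the higher reduction potential and acts as the cathode, so E°_cell = -0.26 − (-0.76) = 0.50 V.
Balancing electrons gives n = 2; the reaction quotient is Q = [Zn²⁺]/[Ni²⁺] = 0.0500.
E = E° − (RT/nF) ln Q = 0.50 − (8.314×283)/(2×96500) × (-2.996) = 0.500 + 0.037 = 0.537 V.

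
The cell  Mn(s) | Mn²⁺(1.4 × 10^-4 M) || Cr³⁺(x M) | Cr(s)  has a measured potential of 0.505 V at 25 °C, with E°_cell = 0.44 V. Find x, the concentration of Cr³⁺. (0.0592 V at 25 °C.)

From the Nernst equation, log Q = n(E° − E)/0.0592 = 6(0.44 − 0.505)/0.0592 = -6.588, so Q = 2.58 × 10^-7.
With Q = [Mn²⁺]^3/[Cr³⁺]^2 and the known concentrations, [Cr³⁺]^2 in the denominator gives [Cr³⁺] = 0.0033 M.

0.0033 M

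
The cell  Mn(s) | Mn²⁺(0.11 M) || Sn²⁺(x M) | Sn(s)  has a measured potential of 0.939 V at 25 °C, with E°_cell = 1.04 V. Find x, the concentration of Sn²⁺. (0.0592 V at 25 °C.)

4.3 × 10^-5 M

From the Nernst equation, log Q = n(E° − E)/0.0592 = 2(1.04 − 0.939)/0.0592 = 3.412, so Q = 2580.
With Q = [Mn²⁺]/[Sn²⁺] and the known concentrations, [Sn²⁺] in the denominator gives [Sn²⁺] = 4.3 × 10^-5 M.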